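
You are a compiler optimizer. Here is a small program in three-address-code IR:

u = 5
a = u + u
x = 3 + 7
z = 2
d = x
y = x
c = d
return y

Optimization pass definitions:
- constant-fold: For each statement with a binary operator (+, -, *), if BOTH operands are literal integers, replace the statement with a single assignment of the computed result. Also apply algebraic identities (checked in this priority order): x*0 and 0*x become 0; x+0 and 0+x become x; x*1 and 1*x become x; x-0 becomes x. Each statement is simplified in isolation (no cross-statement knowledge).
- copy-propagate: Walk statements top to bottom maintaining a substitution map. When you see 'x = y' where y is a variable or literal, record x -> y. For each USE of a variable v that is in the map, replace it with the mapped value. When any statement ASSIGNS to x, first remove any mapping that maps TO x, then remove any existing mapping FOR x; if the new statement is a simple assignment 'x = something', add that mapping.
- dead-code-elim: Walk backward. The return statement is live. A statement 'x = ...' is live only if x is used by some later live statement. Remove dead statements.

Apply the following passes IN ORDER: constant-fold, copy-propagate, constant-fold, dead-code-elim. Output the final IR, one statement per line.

Initial IR:
  u = 5
  a = u + u
  x = 3 + 7
  z = 2
  d = x
  y = x
  c = d
  return y
After constant-fold (8 stmts):
  u = 5
  a = u + u
  x = 10
  z = 2
  d = x
  y = x
  c = d
  return y
After copy-propagate (8 stmts):
  u = 5
  a = 5 + 5
  x = 10
  z = 2
  d = 10
  y = 10
  c = 10
  return 10
After constant-fold (8 stmts):
  u = 5
  a = 10
  x = 10
  z = 2
  d = 10
  y = 10
  c = 10
  return 10
After dead-code-elim (1 stmts):
  return 10

Answer: return 10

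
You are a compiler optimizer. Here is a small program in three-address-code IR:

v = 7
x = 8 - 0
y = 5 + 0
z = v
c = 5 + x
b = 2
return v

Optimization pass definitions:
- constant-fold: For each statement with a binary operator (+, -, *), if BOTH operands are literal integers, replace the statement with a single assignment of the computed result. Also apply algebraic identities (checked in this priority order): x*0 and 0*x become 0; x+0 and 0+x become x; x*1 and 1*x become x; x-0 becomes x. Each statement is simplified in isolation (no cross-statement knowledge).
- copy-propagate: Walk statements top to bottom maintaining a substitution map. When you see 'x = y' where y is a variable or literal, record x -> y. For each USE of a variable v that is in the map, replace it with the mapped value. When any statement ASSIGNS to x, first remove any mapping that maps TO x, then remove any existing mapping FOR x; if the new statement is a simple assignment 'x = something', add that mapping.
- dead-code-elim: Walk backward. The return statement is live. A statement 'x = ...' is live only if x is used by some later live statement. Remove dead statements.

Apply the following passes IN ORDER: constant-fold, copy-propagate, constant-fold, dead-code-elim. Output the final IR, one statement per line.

Initial IR:
  v = 7
  x = 8 - 0
  y = 5 + 0
  z = v
  c = 5 + x
  b = 2
  return v
After constant-fold (7 stmts):
  v = 7
  x = 8
  y = 5
  z = v
  c = 5 + x
  b = 2
  return v
After copy-propagate (7 stmts):
  v = 7
  x = 8
  y = 5
  z = 7
  c = 5 + 8
  b = 2
  return 7
After constant-fold (7 stmts):
  v = 7
  x = 8
  y = 5
  z = 7
  c = 13
  b = 2
  return 7
After dead-code-elim (1 stmts):
  return 7

Answer: return 7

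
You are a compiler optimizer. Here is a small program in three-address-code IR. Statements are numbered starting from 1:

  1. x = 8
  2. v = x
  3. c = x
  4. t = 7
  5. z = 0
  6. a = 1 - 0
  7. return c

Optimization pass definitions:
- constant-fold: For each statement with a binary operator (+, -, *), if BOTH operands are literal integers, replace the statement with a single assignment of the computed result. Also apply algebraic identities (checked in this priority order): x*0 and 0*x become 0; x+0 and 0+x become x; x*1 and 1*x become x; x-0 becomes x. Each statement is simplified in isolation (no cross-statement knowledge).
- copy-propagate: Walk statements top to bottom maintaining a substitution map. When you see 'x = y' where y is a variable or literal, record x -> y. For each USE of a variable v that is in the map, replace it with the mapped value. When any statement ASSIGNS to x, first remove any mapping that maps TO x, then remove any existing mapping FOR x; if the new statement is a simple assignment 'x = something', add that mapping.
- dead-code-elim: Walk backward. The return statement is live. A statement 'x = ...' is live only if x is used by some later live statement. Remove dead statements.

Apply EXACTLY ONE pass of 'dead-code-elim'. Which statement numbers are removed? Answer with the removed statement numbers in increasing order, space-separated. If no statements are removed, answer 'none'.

Backward liveness scan:
Stmt 1 'x = 8': KEEP (x is live); live-in = []
Stmt 2 'v = x': DEAD (v not in live set ['x'])
Stmt 3 'c = x': KEEP (c is live); live-in = ['x']
Stmt 4 't = 7': DEAD (t not in live set ['c'])
Stmt 5 'z = 0': DEAD (z not in live set ['c'])
Stmt 6 'a = 1 - 0': DEAD (a not in live set ['c'])
Stmt 7 'return c': KEEP (return); live-in = ['c']
Removed statement numbers: [2, 4, 5, 6]
Surviving IR:
  x = 8
  c = x
  return c

Answer: 2 4 5 6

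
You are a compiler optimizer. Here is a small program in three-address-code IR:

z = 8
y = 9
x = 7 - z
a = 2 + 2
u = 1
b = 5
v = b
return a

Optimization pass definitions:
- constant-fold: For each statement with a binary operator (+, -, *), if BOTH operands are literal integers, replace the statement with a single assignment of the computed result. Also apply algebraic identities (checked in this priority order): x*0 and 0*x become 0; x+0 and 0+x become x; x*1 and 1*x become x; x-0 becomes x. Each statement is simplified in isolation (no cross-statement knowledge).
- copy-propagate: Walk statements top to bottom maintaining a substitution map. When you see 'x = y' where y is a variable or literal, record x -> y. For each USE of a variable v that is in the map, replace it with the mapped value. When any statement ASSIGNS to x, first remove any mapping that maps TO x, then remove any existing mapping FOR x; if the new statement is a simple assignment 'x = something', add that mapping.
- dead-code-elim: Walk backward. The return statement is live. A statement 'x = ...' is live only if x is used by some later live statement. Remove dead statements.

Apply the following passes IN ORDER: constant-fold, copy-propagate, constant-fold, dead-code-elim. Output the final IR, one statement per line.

Answer: return 4

Derivation:
Initial IR:
  z = 8
  y = 9
  x = 7 - z
  a = 2 + 2
  u = 1
  b = 5
  v = b
  return a
After constant-fold (8 stmts):
  z = 8
  y = 9
  x = 7 - z
  a = 4
  u = 1
  b = 5
  v = b
  return a
After copy-propagate (8 stmts):
  z = 8
  y = 9
  x = 7 - 8
  a = 4
  u = 1
  b = 5
  v = 5
  return 4
After constant-fold (8 stmts):
  z = 8
  y = 9
  x = -1
  a = 4
  u = 1
  b = 5
  v = 5
  return 4
After dead-code-elim (1 stmts):
  return 4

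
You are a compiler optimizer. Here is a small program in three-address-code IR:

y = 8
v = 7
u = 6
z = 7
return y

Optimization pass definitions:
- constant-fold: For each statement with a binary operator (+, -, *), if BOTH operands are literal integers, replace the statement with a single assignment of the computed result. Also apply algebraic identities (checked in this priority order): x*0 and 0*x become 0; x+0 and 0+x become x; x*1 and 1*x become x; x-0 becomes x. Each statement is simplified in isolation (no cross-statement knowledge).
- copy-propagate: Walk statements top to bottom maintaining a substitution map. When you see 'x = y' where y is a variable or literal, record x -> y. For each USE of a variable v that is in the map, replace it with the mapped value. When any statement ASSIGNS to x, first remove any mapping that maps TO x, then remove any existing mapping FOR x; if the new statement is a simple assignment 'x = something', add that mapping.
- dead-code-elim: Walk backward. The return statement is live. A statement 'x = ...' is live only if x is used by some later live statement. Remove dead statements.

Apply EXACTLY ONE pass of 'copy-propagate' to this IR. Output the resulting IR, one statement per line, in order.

Applying copy-propagate statement-by-statement:
  [1] y = 8  (unchanged)
  [2] v = 7  (unchanged)
  [3] u = 6  (unchanged)
  [4] z = 7  (unchanged)
  [5] return y  -> return 8
Result (5 stmts):
  y = 8
  v = 7
  u = 6
  z = 7
  return 8

Answer: y = 8
v = 7
u = 6
z = 7
return 8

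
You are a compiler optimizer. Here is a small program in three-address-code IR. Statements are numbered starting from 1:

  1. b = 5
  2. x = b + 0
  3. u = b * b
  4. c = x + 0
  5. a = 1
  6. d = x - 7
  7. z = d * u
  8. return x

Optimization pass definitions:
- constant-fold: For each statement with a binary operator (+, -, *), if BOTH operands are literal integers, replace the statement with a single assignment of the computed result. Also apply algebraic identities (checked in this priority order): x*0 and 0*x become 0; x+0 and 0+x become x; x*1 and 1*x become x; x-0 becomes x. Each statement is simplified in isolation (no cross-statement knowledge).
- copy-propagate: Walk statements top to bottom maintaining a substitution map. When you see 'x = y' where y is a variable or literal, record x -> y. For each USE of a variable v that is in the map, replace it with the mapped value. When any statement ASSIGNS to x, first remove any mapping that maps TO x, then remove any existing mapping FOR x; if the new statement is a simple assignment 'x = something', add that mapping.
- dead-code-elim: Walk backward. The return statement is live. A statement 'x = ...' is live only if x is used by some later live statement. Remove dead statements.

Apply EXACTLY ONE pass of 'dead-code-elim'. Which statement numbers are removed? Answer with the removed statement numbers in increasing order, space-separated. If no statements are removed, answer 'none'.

Answer: 3 4 5 6 7

Derivation:
Backward liveness scan:
Stmt 1 'b = 5': KEEP (b is live); live-in = []
Stmt 2 'x = b + 0': KEEP (x is live); live-in = ['b']
Stmt 3 'u = b * b': DEAD (u not in live set ['x'])
Stmt 4 'c = x + 0': DEAD (c not in live set ['x'])
Stmt 5 'a = 1': DEAD (a not in live set ['x'])
Stmt 6 'd = x - 7': DEAD (d not in live set ['x'])
Stmt 7 'z = d * u': DEAD (z not in live set ['x'])
Stmt 8 'return x': KEEP (return); live-in = ['x']
Removed statement numbers: [3, 4, 5, 6, 7]
Surviving IR:
  b = 5
  x = b + 0
  return x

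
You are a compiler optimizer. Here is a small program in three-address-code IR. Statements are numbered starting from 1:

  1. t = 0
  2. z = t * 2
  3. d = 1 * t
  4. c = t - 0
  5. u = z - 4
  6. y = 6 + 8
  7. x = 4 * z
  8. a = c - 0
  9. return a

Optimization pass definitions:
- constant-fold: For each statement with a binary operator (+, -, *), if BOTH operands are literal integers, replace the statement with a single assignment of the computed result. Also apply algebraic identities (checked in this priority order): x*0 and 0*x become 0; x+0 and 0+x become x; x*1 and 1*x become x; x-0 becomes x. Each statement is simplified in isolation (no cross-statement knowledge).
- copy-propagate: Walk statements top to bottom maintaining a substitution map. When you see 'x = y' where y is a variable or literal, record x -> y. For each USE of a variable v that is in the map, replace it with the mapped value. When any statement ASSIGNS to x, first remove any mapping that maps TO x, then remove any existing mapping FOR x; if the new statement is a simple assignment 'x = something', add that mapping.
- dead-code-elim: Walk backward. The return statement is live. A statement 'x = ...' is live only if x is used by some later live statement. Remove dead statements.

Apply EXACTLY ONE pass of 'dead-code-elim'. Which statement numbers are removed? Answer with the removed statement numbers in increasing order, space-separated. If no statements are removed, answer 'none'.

Answer: 2 3 5 6 7

Derivation:
Backward liveness scan:
Stmt 1 't = 0': KEEP (t is live); live-in = []
Stmt 2 'z = t * 2': DEAD (z not in live set ['t'])
Stmt 3 'd = 1 * t': DEAD (d not in live set ['t'])
Stmt 4 'c = t - 0': KEEP (c is live); live-in = ['t']
Stmt 5 'u = z - 4': DEAD (u not in live set ['c'])
Stmt 6 'y = 6 + 8': DEAD (y not in live set ['c'])
Stmt 7 'x = 4 * z': DEAD (x not in live set ['c'])
Stmt 8 'a = c - 0': KEEP (a is live); live-in = ['c']
Stmt 9 'return a': KEEP (return); live-in = ['a']
Removed statement numbers: [2, 3, 5, 6, 7]
Surviving IR:
  t = 0
  c = t - 0
  a = c - 0
  return a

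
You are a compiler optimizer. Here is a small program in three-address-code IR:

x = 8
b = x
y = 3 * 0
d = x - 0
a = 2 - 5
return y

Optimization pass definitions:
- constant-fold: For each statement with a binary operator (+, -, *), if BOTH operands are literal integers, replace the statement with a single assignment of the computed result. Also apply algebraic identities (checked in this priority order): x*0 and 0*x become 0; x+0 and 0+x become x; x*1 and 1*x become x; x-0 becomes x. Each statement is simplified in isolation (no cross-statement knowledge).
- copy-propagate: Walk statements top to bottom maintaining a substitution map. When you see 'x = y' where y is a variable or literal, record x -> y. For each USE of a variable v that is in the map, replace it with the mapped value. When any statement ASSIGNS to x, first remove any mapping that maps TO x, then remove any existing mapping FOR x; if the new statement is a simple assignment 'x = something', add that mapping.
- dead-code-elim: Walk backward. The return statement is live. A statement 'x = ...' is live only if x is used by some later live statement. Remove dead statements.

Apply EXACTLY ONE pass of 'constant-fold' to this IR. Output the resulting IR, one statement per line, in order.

Answer: x = 8
b = x
y = 0
d = x
a = -3
return y

Derivation:
Applying constant-fold statement-by-statement:
  [1] x = 8  (unchanged)
  [2] b = x  (unchanged)
  [3] y = 3 * 0  -> y = 0
  [4] d = x - 0  -> d = x
  [5] a = 2 - 5  -> a = -3
  [6] return y  (unchanged)
Result (6 stmts):
  x = 8
  b = x
  y = 0
  d = x
  a = -3
  return y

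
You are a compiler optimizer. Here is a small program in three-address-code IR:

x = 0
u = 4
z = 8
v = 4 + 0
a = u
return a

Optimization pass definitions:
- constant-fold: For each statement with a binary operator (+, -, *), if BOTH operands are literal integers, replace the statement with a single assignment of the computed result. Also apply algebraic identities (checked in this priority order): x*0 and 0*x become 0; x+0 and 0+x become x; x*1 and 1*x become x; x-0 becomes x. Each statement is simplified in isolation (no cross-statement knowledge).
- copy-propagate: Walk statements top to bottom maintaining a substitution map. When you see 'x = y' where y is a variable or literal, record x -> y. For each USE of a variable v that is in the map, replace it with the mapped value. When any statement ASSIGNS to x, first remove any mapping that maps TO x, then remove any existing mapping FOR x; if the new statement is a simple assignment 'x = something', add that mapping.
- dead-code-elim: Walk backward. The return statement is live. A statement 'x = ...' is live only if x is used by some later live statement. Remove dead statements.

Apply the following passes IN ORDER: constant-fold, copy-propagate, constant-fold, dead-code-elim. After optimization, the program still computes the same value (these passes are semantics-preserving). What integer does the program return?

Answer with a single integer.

Initial IR:
  x = 0
  u = 4
  z = 8
  v = 4 + 0
  a = u
  return a
After constant-fold (6 stmts):
  x = 0
  u = 4
  z = 8
  v = 4
  a = u
  return a
After copy-propagate (6 stmts):
  x = 0
  u = 4
  z = 8
  v = 4
  a = 4
  return 4
After constant-fold (6 stmts):
  x = 0
  u = 4
  z = 8
  v = 4
  a = 4
  return 4
After dead-code-elim (1 stmts):
  return 4
Evaluate:
  x = 0  =>  x = 0
  u = 4  =>  u = 4
  z = 8  =>  z = 8
  v = 4 + 0  =>  v = 4
  a = u  =>  a = 4
  return a = 4

Answer: 4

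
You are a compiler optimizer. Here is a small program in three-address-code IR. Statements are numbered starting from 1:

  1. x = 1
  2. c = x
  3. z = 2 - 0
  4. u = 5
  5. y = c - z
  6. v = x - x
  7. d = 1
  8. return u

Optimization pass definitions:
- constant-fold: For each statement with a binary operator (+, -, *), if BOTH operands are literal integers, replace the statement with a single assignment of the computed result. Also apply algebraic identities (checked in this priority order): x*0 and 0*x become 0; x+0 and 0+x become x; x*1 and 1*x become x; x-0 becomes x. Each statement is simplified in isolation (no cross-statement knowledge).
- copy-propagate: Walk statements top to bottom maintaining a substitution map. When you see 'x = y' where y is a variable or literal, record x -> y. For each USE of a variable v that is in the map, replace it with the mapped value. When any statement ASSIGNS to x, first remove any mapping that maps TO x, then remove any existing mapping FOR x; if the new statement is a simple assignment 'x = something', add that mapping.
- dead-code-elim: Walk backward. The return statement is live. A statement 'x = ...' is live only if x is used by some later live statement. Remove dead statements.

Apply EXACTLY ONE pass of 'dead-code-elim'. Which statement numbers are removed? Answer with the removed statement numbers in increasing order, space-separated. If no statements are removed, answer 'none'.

Backward liveness scan:
Stmt 1 'x = 1': DEAD (x not in live set [])
Stmt 2 'c = x': DEAD (c not in live set [])
Stmt 3 'z = 2 - 0': DEAD (z not in live set [])
Stmt 4 'u = 5': KEEP (u is live); live-in = []
Stmt 5 'y = c - z': DEAD (y not in live set ['u'])
Stmt 6 'v = x - x': DEAD (v not in live set ['u'])
Stmt 7 'd = 1': DEAD (d not in live set ['u'])
Stmt 8 'return u': KEEP (return); live-in = ['u']
Removed statement numbers: [1, 2, 3, 5, 6, 7]
Surviving IR:
  u = 5
  return u

Answer: 1 2 3 5 6 7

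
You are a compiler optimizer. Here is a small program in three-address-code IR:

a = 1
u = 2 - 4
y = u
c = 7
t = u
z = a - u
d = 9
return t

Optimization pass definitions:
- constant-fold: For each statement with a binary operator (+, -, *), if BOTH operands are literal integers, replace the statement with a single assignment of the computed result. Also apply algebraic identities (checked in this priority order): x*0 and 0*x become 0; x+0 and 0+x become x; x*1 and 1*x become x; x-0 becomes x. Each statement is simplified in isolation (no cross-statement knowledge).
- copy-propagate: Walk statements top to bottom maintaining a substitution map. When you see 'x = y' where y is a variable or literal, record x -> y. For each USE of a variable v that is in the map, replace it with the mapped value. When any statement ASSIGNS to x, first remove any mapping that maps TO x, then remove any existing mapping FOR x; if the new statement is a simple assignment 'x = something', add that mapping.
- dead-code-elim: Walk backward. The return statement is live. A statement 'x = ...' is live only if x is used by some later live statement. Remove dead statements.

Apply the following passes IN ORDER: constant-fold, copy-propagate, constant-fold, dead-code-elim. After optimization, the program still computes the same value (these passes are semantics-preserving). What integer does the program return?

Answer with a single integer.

Initial IR:
  a = 1
  u = 2 - 4
  y = u
  c = 7
  t = u
  z = a - u
  d = 9
  return t
After constant-fold (8 stmts):
  a = 1
  u = -2
  y = u
  c = 7
  t = u
  z = a - u
  d = 9
  return t
After copy-propagate (8 stmts):
  a = 1
  u = -2
  y = -2
  c = 7
  t = -2
  z = 1 - -2
  d = 9
  return -2
After constant-fold (8 stmts):
  a = 1
  u = -2
  y = -2
  c = 7
  t = -2
  z = 3
  d = 9
  return -2
After dead-code-elim (1 stmts):
  return -2
Evaluate:
  a = 1  =>  a = 1
  u = 2 - 4  =>  u = -2
  y = u  =>  y = -2
  c = 7  =>  c = 7
  t = u  =>  t = -2
  z = a - u  =>  z = 3
  d = 9  =>  d = 9
  return t = -2

Answer: -2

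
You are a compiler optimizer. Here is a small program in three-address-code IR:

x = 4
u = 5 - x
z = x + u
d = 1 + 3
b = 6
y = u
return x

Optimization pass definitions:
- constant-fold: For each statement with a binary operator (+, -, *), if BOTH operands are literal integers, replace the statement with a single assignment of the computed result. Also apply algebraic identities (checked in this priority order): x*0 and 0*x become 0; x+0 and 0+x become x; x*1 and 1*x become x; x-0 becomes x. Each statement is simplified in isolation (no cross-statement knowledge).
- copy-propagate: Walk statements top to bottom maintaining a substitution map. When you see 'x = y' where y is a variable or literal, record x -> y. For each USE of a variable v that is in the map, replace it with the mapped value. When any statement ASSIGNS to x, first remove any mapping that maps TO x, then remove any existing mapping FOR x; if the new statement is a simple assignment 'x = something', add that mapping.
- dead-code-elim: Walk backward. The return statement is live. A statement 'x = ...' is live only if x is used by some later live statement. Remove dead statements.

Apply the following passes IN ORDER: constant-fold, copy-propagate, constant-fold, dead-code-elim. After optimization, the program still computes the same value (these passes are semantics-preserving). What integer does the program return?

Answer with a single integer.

Answer: 4

Derivation:
Initial IR:
  x = 4
  u = 5 - x
  z = x + u
  d = 1 + 3
  b = 6
  y = u
  return x
After constant-fold (7 stmts):
  x = 4
  u = 5 - x
  z = x + u
  d = 4
  b = 6
  y = u
  return x
After copy-propagate (7 stmts):
  x = 4
  u = 5 - 4
  z = 4 + u
  d = 4
  b = 6
  y = u
  return 4
After constant-fold (7 stmts):
  x = 4
  u = 1
  z = 4 + u
  d = 4
  b = 6
  y = u
  return 4
After dead-code-elim (1 stmts):
  return 4
Evaluate:
  x = 4  =>  x = 4
  u = 5 - x  =>  u = 1
  z = x + u  =>  z = 5
  d = 1 + 3  =>  d = 4
  b = 6  =>  b = 6
  y = u  =>  y = 1
  return x = 4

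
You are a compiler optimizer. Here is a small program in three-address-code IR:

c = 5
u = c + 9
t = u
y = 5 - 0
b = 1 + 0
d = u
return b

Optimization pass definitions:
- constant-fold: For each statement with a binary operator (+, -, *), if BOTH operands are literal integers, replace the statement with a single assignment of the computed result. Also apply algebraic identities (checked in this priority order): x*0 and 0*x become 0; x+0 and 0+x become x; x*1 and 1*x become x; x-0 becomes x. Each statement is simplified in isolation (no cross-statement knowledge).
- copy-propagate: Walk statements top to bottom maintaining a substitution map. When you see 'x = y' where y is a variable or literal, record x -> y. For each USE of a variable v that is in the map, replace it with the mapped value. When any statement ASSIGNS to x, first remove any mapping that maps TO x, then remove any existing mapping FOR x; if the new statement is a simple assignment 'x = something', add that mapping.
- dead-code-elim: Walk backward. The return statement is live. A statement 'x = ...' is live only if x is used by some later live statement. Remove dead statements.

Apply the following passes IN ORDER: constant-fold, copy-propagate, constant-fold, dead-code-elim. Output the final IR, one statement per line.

Initial IR:
  c = 5
  u = c + 9
  t = u
  y = 5 - 0
  b = 1 + 0
  d = u
  return b
After constant-fold (7 stmts):
  c = 5
  u = c + 9
  t = u
  y = 5
  b = 1
  d = u
  return b
After copy-propagate (7 stmts):
  c = 5
  u = 5 + 9
  t = u
  y = 5
  b = 1
  d = u
  return 1
After constant-fold (7 stmts):
  c = 5
  u = 14
  t = u
  y = 5
  b = 1
  d = u
  return 1
After dead-code-elim (1 stmts):
  return 1

Answer: return 1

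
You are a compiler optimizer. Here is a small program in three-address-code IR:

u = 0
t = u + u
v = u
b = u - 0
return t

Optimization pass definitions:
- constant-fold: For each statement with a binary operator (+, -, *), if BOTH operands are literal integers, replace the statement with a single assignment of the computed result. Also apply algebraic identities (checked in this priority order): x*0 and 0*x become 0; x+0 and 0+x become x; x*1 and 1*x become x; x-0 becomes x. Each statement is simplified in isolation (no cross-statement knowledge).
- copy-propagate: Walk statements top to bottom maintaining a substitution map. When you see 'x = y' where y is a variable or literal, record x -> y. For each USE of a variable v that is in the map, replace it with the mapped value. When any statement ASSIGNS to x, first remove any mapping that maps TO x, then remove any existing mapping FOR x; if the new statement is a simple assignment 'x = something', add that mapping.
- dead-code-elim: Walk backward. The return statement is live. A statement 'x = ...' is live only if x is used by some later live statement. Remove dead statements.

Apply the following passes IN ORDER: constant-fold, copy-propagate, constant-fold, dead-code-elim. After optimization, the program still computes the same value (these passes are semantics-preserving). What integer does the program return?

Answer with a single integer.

Answer: 0

Derivation:
Initial IR:
  u = 0
  t = u + u
  v = u
  b = u - 0
  return t
After constant-fold (5 stmts):
  u = 0
  t = u + u
  v = u
  b = u
  return t
After copy-propagate (5 stmts):
  u = 0
  t = 0 + 0
  v = 0
  b = 0
  return t
After constant-fold (5 stmts):
  u = 0
  t = 0
  v = 0
  b = 0
  return t
After dead-code-elim (2 stmts):
  t = 0
  return t
Evaluate:
  u = 0  =>  u = 0
  t = u + u  =>  t = 0
  v = u  =>  v = 0
  b = u - 0  =>  b = 0
  return t = 0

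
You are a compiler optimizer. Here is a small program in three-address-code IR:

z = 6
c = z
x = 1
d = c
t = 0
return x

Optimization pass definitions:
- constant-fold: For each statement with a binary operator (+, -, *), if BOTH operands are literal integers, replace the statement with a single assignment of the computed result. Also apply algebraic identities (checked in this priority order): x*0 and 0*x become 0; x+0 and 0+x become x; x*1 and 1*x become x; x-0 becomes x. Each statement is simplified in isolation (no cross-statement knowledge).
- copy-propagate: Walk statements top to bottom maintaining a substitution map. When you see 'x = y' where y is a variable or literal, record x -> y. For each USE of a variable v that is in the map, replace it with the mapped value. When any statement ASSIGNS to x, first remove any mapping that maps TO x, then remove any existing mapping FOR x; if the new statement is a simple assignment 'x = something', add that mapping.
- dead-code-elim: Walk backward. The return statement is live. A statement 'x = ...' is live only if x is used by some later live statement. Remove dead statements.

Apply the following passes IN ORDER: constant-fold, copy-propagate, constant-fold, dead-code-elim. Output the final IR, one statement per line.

Answer: return 1

Derivation:
Initial IR:
  z = 6
  c = z
  x = 1
  d = c
  t = 0
  return x
After constant-fold (6 stmts):
  z = 6
  c = z
  x = 1
  d = c
  t = 0
  return x
After copy-propagate (6 stmts):
  z = 6
  c = 6
  x = 1
  d = 6
  t = 0
  return 1
After constant-fold (6 stmts):
  z = 6
  c = 6
  x = 1
  d = 6
  t = 0
  return 1
After dead-code-elim (1 stmts):
  return 1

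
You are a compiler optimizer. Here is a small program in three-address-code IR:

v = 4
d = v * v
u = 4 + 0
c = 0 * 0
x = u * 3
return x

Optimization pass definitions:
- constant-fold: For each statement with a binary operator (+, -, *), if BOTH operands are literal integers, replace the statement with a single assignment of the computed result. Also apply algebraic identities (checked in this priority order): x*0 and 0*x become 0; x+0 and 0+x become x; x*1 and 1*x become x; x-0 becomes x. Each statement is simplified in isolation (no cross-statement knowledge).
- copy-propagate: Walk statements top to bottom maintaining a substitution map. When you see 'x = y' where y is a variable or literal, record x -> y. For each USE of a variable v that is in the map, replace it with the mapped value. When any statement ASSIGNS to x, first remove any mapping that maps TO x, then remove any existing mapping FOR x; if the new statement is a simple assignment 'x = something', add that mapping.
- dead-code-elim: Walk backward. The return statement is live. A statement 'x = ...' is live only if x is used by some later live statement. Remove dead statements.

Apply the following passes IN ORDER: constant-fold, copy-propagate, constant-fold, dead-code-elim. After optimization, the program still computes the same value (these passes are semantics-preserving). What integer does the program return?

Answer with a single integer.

Initial IR:
  v = 4
  d = v * v
  u = 4 + 0
  c = 0 * 0
  x = u * 3
  return x
After constant-fold (6 stmts):
  v = 4
  d = v * v
  u = 4
  c = 0
  x = u * 3
  return x
After copy-propagate (6 stmts):
  v = 4
  d = 4 * 4
  u = 4
  c = 0
  x = 4 * 3
  return x
After constant-fold (6 stmts):
  v = 4
  d = 16
  u = 4
  c = 0
  x = 12
  return x
After dead-code-elim (2 stmts):
  x = 12
  return x
Evaluate:
  v = 4  =>  v = 4
  d = v * v  =>  d = 16
  u = 4 + 0  =>  u = 4
  c = 0 * 0  =>  c = 0
  x = u * 3  =>  x = 12
  return x = 12

Answer: 12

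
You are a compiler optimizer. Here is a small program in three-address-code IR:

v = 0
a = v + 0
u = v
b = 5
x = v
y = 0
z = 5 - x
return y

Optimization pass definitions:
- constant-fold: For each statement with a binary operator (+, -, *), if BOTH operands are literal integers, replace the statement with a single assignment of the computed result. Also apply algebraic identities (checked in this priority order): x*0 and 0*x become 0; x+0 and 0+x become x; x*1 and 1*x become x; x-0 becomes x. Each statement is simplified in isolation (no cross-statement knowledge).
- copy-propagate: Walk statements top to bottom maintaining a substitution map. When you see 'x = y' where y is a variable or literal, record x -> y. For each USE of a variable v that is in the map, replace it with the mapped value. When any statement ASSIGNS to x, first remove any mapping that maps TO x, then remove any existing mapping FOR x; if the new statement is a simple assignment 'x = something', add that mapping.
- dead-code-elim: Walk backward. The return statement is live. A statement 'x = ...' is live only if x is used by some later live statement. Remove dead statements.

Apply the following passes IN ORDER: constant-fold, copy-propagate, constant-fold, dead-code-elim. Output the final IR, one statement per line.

Initial IR:
  v = 0
  a = v + 0
  u = v
  b = 5
  x = v
  y = 0
  z = 5 - x
  return y
After constant-fold (8 stmts):
  v = 0
  a = v
  u = v
  b = 5
  x = v
  y = 0
  z = 5 - x
  return y
After copy-propagate (8 stmts):
  v = 0
  a = 0
  u = 0
  b = 5
  x = 0
  y = 0
  z = 5 - 0
  return 0
After constant-fold (8 stmts):
  v = 0
  a = 0
  u = 0
  b = 5
  x = 0
  y = 0
  z = 5
  return 0
After dead-code-elim (1 stmts):
  return 0

Answer: return 0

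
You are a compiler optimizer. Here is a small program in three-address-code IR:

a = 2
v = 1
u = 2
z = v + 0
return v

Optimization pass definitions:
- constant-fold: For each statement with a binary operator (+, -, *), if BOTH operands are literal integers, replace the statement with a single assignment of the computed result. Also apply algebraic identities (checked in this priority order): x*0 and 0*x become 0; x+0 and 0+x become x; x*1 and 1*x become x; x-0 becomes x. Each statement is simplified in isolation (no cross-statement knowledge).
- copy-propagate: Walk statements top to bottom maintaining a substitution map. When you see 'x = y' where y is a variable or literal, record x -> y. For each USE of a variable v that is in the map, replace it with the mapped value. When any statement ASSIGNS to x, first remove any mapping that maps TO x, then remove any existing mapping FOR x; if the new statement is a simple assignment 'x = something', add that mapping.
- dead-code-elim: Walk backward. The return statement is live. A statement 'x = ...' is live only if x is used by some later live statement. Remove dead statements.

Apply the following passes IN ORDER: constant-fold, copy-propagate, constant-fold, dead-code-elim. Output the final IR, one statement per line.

Answer: return 1

Derivation:
Initial IR:
  a = 2
  v = 1
  u = 2
  z = v + 0
  return v
After constant-fold (5 stmts):
  a = 2
  v = 1
  u = 2
  z = v
  return v
After copy-propagate (5 stmts):
  a = 2
  v = 1
  u = 2
  z = 1
  return 1
After constant-fold (5 stmts):
  a = 2
  v = 1
  u = 2
  z = 1
  return 1
After dead-code-elim (1 stmts):
  return 1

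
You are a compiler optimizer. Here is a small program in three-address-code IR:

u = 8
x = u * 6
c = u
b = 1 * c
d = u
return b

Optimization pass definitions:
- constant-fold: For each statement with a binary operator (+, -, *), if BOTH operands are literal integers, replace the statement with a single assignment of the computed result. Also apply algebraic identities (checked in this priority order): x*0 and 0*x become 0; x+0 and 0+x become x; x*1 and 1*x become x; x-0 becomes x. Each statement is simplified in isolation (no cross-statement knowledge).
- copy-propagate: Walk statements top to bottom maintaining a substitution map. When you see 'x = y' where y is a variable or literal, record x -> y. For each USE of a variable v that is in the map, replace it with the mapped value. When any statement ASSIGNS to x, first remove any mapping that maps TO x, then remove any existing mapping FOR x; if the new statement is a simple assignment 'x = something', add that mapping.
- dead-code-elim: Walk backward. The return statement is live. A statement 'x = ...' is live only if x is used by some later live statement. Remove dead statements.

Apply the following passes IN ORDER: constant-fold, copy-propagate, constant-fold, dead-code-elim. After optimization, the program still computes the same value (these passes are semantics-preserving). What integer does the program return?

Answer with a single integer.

Answer: 8

Derivation:
Initial IR:
  u = 8
  x = u * 6
  c = u
  b = 1 * c
  d = u
  return b
After constant-fold (6 stmts):
  u = 8
  x = u * 6
  c = u
  b = c
  d = u
  return b
After copy-propagate (6 stmts):
  u = 8
  x = 8 * 6
  c = 8
  b = 8
  d = 8
  return 8
After constant-fold (6 stmts):
  u = 8
  x = 48
  c = 8
  b = 8
  d = 8
  return 8
After dead-code-elim (1 stmts):
  return 8
Evaluate:
  u = 8  =>  u = 8
  x = u * 6  =>  x = 48
  c = u  =>  c = 8
  b = 1 * c  =>  b = 8
  d = u  =>  d = 8
  return b = 8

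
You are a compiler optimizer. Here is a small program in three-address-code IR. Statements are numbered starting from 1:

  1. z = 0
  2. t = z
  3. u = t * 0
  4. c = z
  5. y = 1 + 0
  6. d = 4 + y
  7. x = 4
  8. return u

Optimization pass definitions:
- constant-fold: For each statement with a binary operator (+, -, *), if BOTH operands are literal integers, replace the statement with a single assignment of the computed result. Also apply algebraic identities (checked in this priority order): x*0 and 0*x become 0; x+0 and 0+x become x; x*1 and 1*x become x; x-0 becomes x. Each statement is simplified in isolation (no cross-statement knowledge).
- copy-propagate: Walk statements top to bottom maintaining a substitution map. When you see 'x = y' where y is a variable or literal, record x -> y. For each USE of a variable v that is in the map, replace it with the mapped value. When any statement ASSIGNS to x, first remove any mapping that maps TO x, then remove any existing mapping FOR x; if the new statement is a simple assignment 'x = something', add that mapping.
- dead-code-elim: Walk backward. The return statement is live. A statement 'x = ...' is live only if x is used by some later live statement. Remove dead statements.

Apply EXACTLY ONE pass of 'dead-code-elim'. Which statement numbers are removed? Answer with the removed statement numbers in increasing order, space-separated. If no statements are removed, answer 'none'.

Answer: 4 5 6 7

Derivation:
Backward liveness scan:
Stmt 1 'z = 0': KEEP (z is live); live-in = []
Stmt 2 't = z': KEEP (t is live); live-in = ['z']
Stmt 3 'u = t * 0': KEEP (u is live); live-in = ['t']
Stmt 4 'c = z': DEAD (c not in live set ['u'])
Stmt 5 'y = 1 + 0': DEAD (y not in live set ['u'])
Stmt 6 'd = 4 + y': DEAD (d not in live set ['u'])
Stmt 7 'x = 4': DEAD (x not in live set ['u'])
Stmt 8 'return u': KEEP (return); live-in = ['u']
Removed statement numbers: [4, 5, 6, 7]
Surviving IR:
  z = 0
  t = z
  u = t * 0
  return u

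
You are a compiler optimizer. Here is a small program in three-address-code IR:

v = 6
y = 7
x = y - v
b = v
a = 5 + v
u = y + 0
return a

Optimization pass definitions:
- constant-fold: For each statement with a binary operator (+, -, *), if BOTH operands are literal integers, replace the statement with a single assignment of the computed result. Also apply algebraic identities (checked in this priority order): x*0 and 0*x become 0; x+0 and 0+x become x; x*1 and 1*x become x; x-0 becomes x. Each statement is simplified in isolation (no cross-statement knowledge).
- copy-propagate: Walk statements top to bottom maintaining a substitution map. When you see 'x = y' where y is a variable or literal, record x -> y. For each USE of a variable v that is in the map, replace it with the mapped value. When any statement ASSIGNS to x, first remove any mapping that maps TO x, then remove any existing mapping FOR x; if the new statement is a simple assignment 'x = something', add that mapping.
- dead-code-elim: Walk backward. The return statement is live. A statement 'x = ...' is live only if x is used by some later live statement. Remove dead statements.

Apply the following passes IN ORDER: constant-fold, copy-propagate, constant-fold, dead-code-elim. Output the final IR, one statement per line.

Initial IR:
  v = 6
  y = 7
  x = y - v
  b = v
  a = 5 + v
  u = y + 0
  return a
After constant-fold (7 stmts):
  v = 6
  y = 7
  x = y - v
  b = v
  a = 5 + v
  u = y
  return a
After copy-propagate (7 stmts):
  v = 6
  y = 7
  x = 7 - 6
  b = 6
  a = 5 + 6
  u = 7
  return a
After constant-fold (7 stmts):
  v = 6
  y = 7
  x = 1
  b = 6
  a = 11
  u = 7
  return a
After dead-code-elim (2 stmts):
  a = 11
  return a

Answer: a = 11
return a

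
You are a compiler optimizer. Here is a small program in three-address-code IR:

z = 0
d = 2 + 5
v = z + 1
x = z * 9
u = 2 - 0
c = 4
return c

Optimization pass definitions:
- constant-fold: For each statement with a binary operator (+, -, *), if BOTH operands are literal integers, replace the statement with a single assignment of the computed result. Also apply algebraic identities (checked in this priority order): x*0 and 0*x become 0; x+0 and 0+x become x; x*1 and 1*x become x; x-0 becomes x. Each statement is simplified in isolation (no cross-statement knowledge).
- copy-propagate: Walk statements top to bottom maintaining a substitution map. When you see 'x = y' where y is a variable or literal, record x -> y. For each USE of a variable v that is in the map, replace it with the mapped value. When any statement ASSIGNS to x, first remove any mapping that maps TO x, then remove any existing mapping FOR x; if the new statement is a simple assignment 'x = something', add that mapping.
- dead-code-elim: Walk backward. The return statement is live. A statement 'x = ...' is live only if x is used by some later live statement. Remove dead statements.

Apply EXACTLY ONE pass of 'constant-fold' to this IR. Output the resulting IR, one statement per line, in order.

Applying constant-fold statement-by-statement:
  [1] z = 0  (unchanged)
  [2] d = 2 + 5  -> d = 7
  [3] v = z + 1  (unchanged)
  [4] x = z * 9  (unchanged)
  [5] u = 2 - 0  -> u = 2
  [6] c = 4  (unchanged)
  [7] return c  (unchanged)
Result (7 stmts):
  z = 0
  d = 7
  v = z + 1
  x = z * 9
  u = 2
  c = 4
  return c

Answer: z = 0
d = 7
v = z + 1
x = z * 9
u = 2
c = 4
return c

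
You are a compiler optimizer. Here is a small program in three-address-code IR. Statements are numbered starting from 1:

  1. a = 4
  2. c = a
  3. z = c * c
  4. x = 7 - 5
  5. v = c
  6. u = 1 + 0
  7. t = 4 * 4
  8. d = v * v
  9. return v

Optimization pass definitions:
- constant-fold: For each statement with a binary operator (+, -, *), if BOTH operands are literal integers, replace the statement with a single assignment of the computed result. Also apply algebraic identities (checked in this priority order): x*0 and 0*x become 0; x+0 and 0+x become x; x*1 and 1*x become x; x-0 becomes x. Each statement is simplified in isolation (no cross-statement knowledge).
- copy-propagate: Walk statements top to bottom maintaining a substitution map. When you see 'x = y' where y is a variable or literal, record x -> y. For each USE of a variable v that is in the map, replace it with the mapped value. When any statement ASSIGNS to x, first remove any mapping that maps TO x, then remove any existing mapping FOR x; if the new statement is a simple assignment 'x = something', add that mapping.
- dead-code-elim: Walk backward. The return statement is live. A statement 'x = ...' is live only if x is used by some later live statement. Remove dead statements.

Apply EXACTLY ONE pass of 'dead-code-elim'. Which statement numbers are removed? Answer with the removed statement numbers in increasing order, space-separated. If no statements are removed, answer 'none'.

Answer: 3 4 6 7 8

Derivation:
Backward liveness scan:
Stmt 1 'a = 4': KEEP (a is live); live-in = []
Stmt 2 'c = a': KEEP (c is live); live-in = ['a']
Stmt 3 'z = c * c': DEAD (z not in live set ['c'])
Stmt 4 'x = 7 - 5': DEAD (x not in live set ['c'])
Stmt 5 'v = c': KEEP (v is live); live-in = ['c']
Stmt 6 'u = 1 + 0': DEAD (u not in live set ['v'])
Stmt 7 't = 4 * 4': DEAD (t not in live set ['v'])
Stmt 8 'd = v * v': DEAD (d not in live set ['v'])
Stmt 9 'return v': KEEP (return); live-in = ['v']
Removed statement numbers: [3, 4, 6, 7, 8]
Surviving IR:
  a = 4
  c = a
  v = c
  return v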